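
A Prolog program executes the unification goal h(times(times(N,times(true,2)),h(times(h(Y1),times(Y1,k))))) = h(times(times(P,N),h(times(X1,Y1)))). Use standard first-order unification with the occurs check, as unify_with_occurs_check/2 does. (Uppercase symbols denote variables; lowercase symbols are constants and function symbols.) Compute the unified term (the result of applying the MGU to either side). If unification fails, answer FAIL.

FAIL

Decompose h/1: times(times(N,times(true,2)),h(times(h(Y1),times(Y1,k)))) = times(times(P,N),h(times(X1,Y1))).
Decompose times/2: times(N,times(true,2)) = times(P,N),  h(times(h(Y1),times(Y1,k))) = h(times(X1,Y1)).
Decompose times/2: N = P,  times(true,2) = N.
Bind N := P; substituting into the one remaining equation that mentions N gives: times(true,2) = P.
Bind P := times(true,2); no other remaining equation mentions P. Substituting into the earlier binding gives N := times(true,2).
Decompose h/1: times(h(Y1),times(Y1,k)) = times(X1,Y1).
Decompose times/2: h(Y1) = X1,  times(Y1,k) = Y1.
Bind X1 := h(Y1); no other remaining equation mentions X1.
Occurs check fails: Y1 occurs in times(Y1,k); the equation Y1 = times(Y1,k) has no finite solution.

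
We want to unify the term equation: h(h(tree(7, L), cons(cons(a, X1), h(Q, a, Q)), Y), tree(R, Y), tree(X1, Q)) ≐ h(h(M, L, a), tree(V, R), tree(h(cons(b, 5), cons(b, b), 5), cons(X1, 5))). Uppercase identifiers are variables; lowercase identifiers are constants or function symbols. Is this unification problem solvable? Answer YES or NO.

Decompose h/3: h(tree(7, L), cons(cons(a, X1), h(Q, a, Q)), Y) ≐ h(M, L, a),  tree(R, Y) ≐ tree(V, R),  tree(X1, Q) ≐ tree(h(cons(b, 5), cons(b, b), 5), cons(X1, 5)).
Decompose h/3: tree(7, L) ≐ M,  cons(cons(a, X1), h(Q, a, Q)) ≐ L,  Y ≐ a.
Bind M := tree(7, L); no other remaining equation mentions M.
Bind L := cons(cons(a, X1), h(Q, a, Q)); no other remaining equation mentions L. Substituting into the earlier binding gives M := tree(7, cons(cons(a, X1), h(Q, a, Q))).
Bind Y := a; substituting into the one remaining equation that mentions Y gives: tree(R, a) ≐ tree(V, R).
Decompose tree/2: R ≐ V,  a ≐ R.
Bind R := V; substituting into the one remaining equation that mentions R gives: a ≐ V.
Bind V := a; no other remaining equation mentions V. Substituting into the earlier binding gives R := a.
Decompose tree/2: X1 ≐ h(cons(b, 5), cons(b, b), 5),  Q ≐ cons(X1, 5).
Bind X1 := h(cons(b, 5), cons(b, b), 5); substituting into the remaining equation gives: Q ≐ cons(h(cons(b, 5), cons(b, b), 5), 5). Substituting into the earlier bindings gives M := tree(7, cons(cons(a, h(cons(b, 5), cons(b, b), 5)), h(Q, a, Q))), L := cons(cons(a, h(cons(b, 5), cons(b, b), 5)), h(Q, a, Q)).
Bind Q := cons(h(cons(b, 5), cons(b, b), 5), 5). Substituting into the earlier bindings gives M := tree(7, cons(cons(a, h(cons(b, 5), cons(b, b), 5)), h(cons(h(cons(b, 5), cons(b, b), 5), 5), a, cons(h(cons(b, 5), cons(b, b), 5), 5)))), L := cons(cons(a, h(cons(b, 5), cons(b, b), 5)), h(cons(h(cons(b, 5), cons(b, b), 5), 5), a, cons(h(cons(b, 5), cons(b, b), 5), 5))).
No equations remain and no clash or occurs-check failure arose, so a unifier exists.

YES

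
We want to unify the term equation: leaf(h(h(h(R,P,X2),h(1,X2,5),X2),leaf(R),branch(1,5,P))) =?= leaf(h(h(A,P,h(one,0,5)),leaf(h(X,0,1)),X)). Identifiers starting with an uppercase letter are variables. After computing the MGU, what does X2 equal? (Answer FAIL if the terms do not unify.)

Decompose leaf/1: h(h(h(R,P,X2),h(1,X2,5),X2),leaf(R),branch(1,5,P)) =?= h(h(A,P,h(one,0,5)),leaf(h(X,0,1)),X).
Decompose h/3: h(h(R,P,X2),h(1,X2,5),X2) =?= h(A,P,h(one,0,5)),  leaf(R) =?= leaf(h(X,0,1)),  branch(1,5,P) =?= X.
Decompose h/3: h(R,P,X2) =?= A,  h(1,X2,5) =?= P,  X2 =?= h(one,0,5).
Bind A := h(R,P,X2); no other remaining equation mentions A.
Bind P := h(1,X2,5); substituting into the one remaining equation that mentions P gives: branch(1,5,h(1,X2,5)) =?= X. Substituting into the earlier binding gives A := h(R,h(1,X2,5),X2).
Bind X2 := h(one,0,5); substituting into the one remaining equation that mentions X2 gives: branch(1,5,h(1,h(one,0,5),5)) =?= X. Substituting into the earlier bindings gives A := h(R,h(1,h(one,0,5),5),h(one,0,5)), P := h(1,h(one,0,5),5).
Decompose leaf/1: R =?= h(X,0,1).
Bind R := h(X,0,1); no other remaining equation mentions R. Substituting into the earlier binding gives A := h(h(X,0,1),h(1,h(one,0,5),5),h(one,0,5)).
Bind X := branch(1,5,h(1,h(one,0,5),5)). Substituting into the earlier bindings gives A := h(h(branch(1,5,h(1,h(one,0,5),5)),0,1),h(1,h(one,0,5),5),h(one,0,5)), R := h(branch(1,5,h(1,h(one,0,5),5)),0,1).
MGU = { A -> h(h(branch(1,5,h(1,h(one,0,5),5)),0,1),h(1,h(one,0,5),5),h(one,0,5)), P -> h(1,h(one,0,5),5), X2 -> h(one,0,5), R -> h(branch(1,5,h(1,h(one,0,5),5)),0,1), X -> branch(1,5,h(1,h(one,0,5),5)) }, so X2 -> h(one,0,5).

h(one,0,5)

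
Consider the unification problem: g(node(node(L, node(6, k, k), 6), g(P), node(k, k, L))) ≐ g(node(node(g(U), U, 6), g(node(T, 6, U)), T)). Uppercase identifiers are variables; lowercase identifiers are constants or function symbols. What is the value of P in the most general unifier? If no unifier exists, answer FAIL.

node(node(k, k, g(node(6, k, k))), 6, node(6, k, k))

Decompose g/1: node(node(L, node(6, k, k), 6), g(P), node(k, k, L)) ≐ node(node(g(U), U, 6), g(node(T, 6, U)), T).
Decompose node/3: node(L, node(6, k, k), 6) ≐ node(g(U), U, 6),  g(P) ≐ g(node(T, 6, U)),  node(k, k, L) ≐ T.
Decompose node/3: L ≐ g(U),  node(6, k, k) ≐ U,  6 ≐ 6.
Bind L := g(U); substituting into the one remaining equation that mentions L gives: node(k, k, g(U)) ≐ T.
Bind U := node(6, k, k); substituting into the 2 remaining equations that mention U gives: g(P) ≐ g(node(T, 6, node(6, k, k))),  node(k, k, g(node(6, k, k))) ≐ T. Substituting into the earlier binding gives L := g(node(6, k, k)).
Delete trivial equation 6 ≐ 6.
Decompose g/1: P ≐ node(T, 6, node(6, k, k)).
Bind P := node(T, 6, node(6, k, k)); no other remaining equation mentions P.
Bind T := node(k, k, g(node(6, k, k))). Substituting into the earlier binding gives P := node(node(k, k, g(node(6, k, k))), 6, node(6, k, k)).
MGU = { L -> g(node(6, k, k)), U -> node(6, k, k), P -> node(node(k, k, g(node(6, k, k))), 6, node(6, k, k)), T -> node(k, k, g(node(6, k, k))) }, so P -> node(node(k, k, g(node(6, k, k))), 6, node(6, k, k)).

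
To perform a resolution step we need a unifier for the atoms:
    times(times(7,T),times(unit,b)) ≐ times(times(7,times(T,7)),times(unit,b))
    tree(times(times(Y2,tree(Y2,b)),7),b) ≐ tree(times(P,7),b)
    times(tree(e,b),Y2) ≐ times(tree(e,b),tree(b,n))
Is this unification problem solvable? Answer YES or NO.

NO

Decompose times/2: times(7,T) ≐ times(7,times(T,7)),  times(unit,b) ≐ times(unit,b).
Decompose times/2: 7 ≐ 7,  T ≐ times(T,7).
Delete trivial equation 7 ≐ 7.
Occurs check fails: T occurs in times(T,7); the equation T ≐ times(T,7) has no finite solution.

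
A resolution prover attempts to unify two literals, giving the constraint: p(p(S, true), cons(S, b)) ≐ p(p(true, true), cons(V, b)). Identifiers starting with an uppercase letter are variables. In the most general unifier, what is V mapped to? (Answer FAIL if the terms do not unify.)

true

Decompose p/2: p(S, true) ≐ p(true, true),  cons(S, b) ≐ cons(V, b).
Decompose p/2: S ≐ true,  true ≐ true.
Bind S := true; substituting into the one remaining equation that mentions S gives: cons(true, b) ≐ cons(V, b).
Delete trivial equation true ≐ true.
Decompose cons/2: true ≐ V,  b ≐ b.
Bind V := true; no other remaining equation mentions V.
Delete trivial equation b ≐ b.
MGU = { S ↦ true, V ↦ true }, so V ↦ true.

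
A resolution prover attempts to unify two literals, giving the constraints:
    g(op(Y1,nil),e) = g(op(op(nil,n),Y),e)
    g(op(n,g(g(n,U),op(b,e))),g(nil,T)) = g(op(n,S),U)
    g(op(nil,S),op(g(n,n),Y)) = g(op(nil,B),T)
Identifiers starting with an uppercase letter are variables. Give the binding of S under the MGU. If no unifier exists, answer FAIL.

g(g(n,g(nil,op(g(n,n),nil))),op(b,e))

Decompose g/2: op(Y1,nil) = op(op(nil,n),Y),  e = e.
Decompose op/2: Y1 = op(nil,n),  nil = Y.
Bind Y1 := op(nil,n); no other remaining equation mentions Y1.
Bind Y := nil; substituting into the one remaining equation that mentions Y gives: g(op(nil,S),op(g(n,n),nil)) = g(op(nil,B),T).
Delete trivial equation e = e.
Decompose g/2: op(n,g(g(n,U),op(b,e))) = op(n,S),  g(nil,T) = U.
Decompose op/2: n = n,  g(g(n,U),op(b,e)) = S.
Delete trivial equation n = n.
Bind S := g(g(n,U),op(b,e)); substituting into the one remaining equation that mentions S gives: g(op(nil,g(g(n,U),op(b,e))),op(g(n,n),nil)) = g(op(nil,B),T).
Bind U := g(nil,T); substituting into the remaining equation gives: g(op(nil,g(g(n,g(nil,T)),op(b,e))),op(g(n,n),nil)) = g(op(nil,B),T). Substituting into the earlier binding gives S := g(g(n,g(nil,T)),op(b,e)).
Decompose g/2: op(nil,g(g(n,g(nil,T)),op(b,e))) = op(nil,B),  op(g(n,n),nil) = T.
Decompose op/2: nil = nil,  g(g(n,g(nil,T)),op(b,e)) = B.
Delete trivial equation nil = nil.
Bind B := g(g(n,g(nil,T)),op(b,e)); no other remaining equation mentions B.
Bind T := op(g(n,n),nil). Substituting into the earlier bindings gives S := g(g(n,g(nil,op(g(n,n),nil))),op(b,e)), U := g(nil,op(g(n,n),nil)), B := g(g(n,g(nil,op(g(n,n),nil))),op(b,e)).
MGU = { Y1 -> op(nil,n), Y -> nil, S -> g(g(n,g(nil,op(g(n,n),nil))),op(b,e)), U -> g(nil,op(g(n,n),nil)), B -> g(g(n,g(nil,op(g(n,n),nil))),op(b,e)), T -> op(g(n,n),nil) }, so S -> g(g(n,g(nil,op(g(n,n),nil))),op(b,e)).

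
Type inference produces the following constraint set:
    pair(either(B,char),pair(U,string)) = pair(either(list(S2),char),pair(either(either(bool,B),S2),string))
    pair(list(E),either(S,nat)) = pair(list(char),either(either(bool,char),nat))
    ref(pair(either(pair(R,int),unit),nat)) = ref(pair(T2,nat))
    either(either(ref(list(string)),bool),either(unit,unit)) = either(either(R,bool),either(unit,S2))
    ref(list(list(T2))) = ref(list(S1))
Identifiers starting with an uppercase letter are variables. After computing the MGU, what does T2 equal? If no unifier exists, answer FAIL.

Decompose pair/2: either(B,char) = either(list(S2),char),  pair(U,string) = pair(either(either(bool,B),S2),string).
Decompose either/2: B = list(S2),  char = char.
Bind B := list(S2); substituting into the one remaining equation that mentions B gives: pair(U,string) = pair(either(either(bool,list(S2)),S2),string).
Delete trivial equation char = char.
Decompose pair/2: U = either(either(bool,list(S2)),S2),  string = string.
Bind U := either(either(bool,list(S2)),S2); no other remaining equation mentions U.
Delete trivial equation string = string.
Decompose pair/2: list(E) = list(char),  either(S,nat) = either(either(bool,char),nat).
Decompose list/1: E = char.
Bind E := char; no other remaining equation mentions E.
Decompose either/2: S = either(bool,char),  nat = nat.
Bind S := either(bool,char); no other remaining equation mentions S.
Delete trivial equation nat = nat.
Decompose ref/1: pair(either(pair(R,int),unit),nat) = pair(T2,nat).
Decompose pair/2: either(pair(R,int),unit) = T2,  nat = nat.
Bind T2 := either(pair(R,int),unit); substituting into the one remaining equation that mentions T2 gives: ref(list(list(either(pair(R,int),unit)))) = ref(list(S1)).
Delete trivial equation nat = nat.
Decompose either/2: either(ref(list(string)),bool) = either(R,bool),  either(unit,unit) = either(unit,S2).
Decompose either/2: ref(list(string)) = R,  bool = bool.
Bind R := ref(list(string)); substituting into the one remaining equation that mentions R gives: ref(list(list(either(pair(ref(list(string)),int),unit)))) = ref(list(S1)). Substituting into the earlier binding gives T2 := either(pair(ref(list(string)),int),unit).
Delete trivial equation bool = bool.
Decompose either/2: unit = unit,  unit = S2.
Delete trivial equation unit = unit.
Bind S2 := unit; no other remaining equation mentions S2. Substituting into the earlier bindings gives B := list(unit), U := either(either(bool,list(unit)),unit).
Decompose ref/1: list(list(either(pair(ref(list(string)),int),unit))) = list(S1).
Decompose list/1: list(either(pair(ref(list(string)),int),unit)) = S1.
Bind S1 := list(either(pair(ref(list(string)),int),unit)).
MGU = { B -> list(unit), U -> either(either(bool,list(unit)),unit), E -> char, S -> either(bool,char), T2 -> either(pair(ref(list(string)),int),unit), R -> ref(list(string)), S2 -> unit, S1 -> list(either(pair(ref(list(string)),int),unit)) }, so T2 -> either(pair(ref(list(string)),int),unit).

either(pair(ref(list(string)),int),unit)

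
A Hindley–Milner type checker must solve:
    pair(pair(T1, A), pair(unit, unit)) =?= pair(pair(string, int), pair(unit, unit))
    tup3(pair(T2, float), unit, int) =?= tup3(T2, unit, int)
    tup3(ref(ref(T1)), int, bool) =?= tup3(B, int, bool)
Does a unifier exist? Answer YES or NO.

NO

Decompose pair/2: pair(T1, A) =?= pair(string, int),  pair(unit, unit) =?= pair(unit, unit).
Decompose pair/2: T1 =?= string,  A =?= int.
Bind T1 := string; substituting into the one remaining equation that mentions T1 gives: tup3(ref(ref(string)), int, bool) =?= tup3(B, int, bool).
Bind A := int; no other remaining equation mentions A.
Delete trivial equation pair(unit, unit) =?= pair(unit, unit).
Decompose tup3/3: pair(T2, float) =?= T2,  unit =?= unit,  int =?= int.
Occurs check fails: T2 occurs in pair(T2, float); the equation T2 =?= pair(T2, float) has no finite solution.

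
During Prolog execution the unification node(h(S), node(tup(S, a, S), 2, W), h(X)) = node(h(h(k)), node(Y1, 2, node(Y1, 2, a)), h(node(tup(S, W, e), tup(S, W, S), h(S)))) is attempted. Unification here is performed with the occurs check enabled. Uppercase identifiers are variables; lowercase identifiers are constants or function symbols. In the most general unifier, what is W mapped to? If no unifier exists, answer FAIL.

Decompose node/3: h(S) = h(h(k)),  node(tup(S, a, S), 2, W) = node(Y1, 2, node(Y1, 2, a)),  h(X) = h(node(tup(S, W, e), tup(S, W, S), h(S))).
Decompose h/1: S = h(k).
Bind S := h(k); substituting into the remaining equations gives: node(tup(h(k), a, h(k)), 2, W) = node(Y1, 2, node(Y1, 2, a)),  h(X) = h(node(tup(h(k), W, e), tup(h(k), W, h(k)), h(h(k)))).
Decompose node/3: tup(h(k), a, h(k)) = Y1,  2 = 2,  W = node(Y1, 2, a).
Bind Y1 := tup(h(k), a, h(k)); substituting into the one remaining equation that mentions Y1 gives: W = node(tup(h(k), a, h(k)), 2, a).
Delete trivial equation 2 = 2.
Bind W := node(tup(h(k), a, h(k)), 2, a); substituting into the remaining equation gives: h(X) = h(node(tup(h(k), node(tup(h(k), a, h(k)), 2, a), e), tup(h(k), node(tup(h(k), a, h(k)), 2, a), h(k)), h(h(k)))).
Decompose h/1: X = node(tup(h(k), node(tup(h(k), a, h(k)), 2, a), e), tup(h(k), node(tup(h(k), a, h(k)), 2, a), h(k)), h(h(k))).
Bind X := node(tup(h(k), node(tup(h(k), a, h(k)), 2, a), e), tup(h(k), node(tup(h(k), a, h(k)), 2, a), h(k)), h(h(k))).
MGU = { S = h(k), Y1 = tup(h(k), a, h(k)), W = node(tup(h(k), a, h(k)), 2, a), X = node(tup(h(k), node(tup(h(k), a, h(k)), 2, a), e), tup(h(k), node(tup(h(k), a, h(k)), 2, a), h(k)), h(h(k))) }, so W = node(tup(h(k), a, h(k)), 2, a).

node(tup(h(k), a, h(k)), 2, a)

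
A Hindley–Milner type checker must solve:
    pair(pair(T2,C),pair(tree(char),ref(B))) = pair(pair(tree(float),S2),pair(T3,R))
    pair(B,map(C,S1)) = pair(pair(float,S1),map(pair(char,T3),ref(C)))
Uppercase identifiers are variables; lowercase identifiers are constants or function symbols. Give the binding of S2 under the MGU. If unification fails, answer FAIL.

pair(char,tree(char))

Decompose pair/2: pair(T2,C) = pair(tree(float),S2),  pair(tree(char),ref(B)) = pair(T3,R).
Decompose pair/2: T2 = tree(float),  C = S2.
Bind T2 := tree(float); no other remaining equation mentions T2.
Bind C := S2; substituting into the one remaining equation that mentions C gives: pair(B,map(S2,S1)) = pair(pair(float,S1),map(pair(char,T3),ref(S2))).
Decompose pair/2: tree(char) = T3,  ref(B) = R.
Bind T3 := tree(char); substituting into the one remaining equation that mentions T3 gives: pair(B,map(S2,S1)) = pair(pair(float,S1),map(pair(char,tree(char)),ref(S2))).
Bind R := ref(B); no other remaining equation mentions R.
Decompose pair/2: B = pair(float,S1),  map(S2,S1) = map(pair(char,tree(char)),ref(S2)).
Bind B := pair(float,S1); no other remaining equation mentions B. Substituting into the earlier binding gives R := ref(pair(float,S1)).
Decompose map/2: S2 = pair(char,tree(char)),  S1 = ref(S2).
Bind S2 := pair(char,tree(char)); substituting into the remaining equation gives: S1 = ref(pair(char,tree(char))). Substituting into the earlier binding gives C := pair(char,tree(char)).
Bind S1 := ref(pair(char,tree(char))). Substituting into the earlier bindings gives R := ref(pair(float,ref(pair(char,tree(char))))), B := pair(float,ref(pair(char,tree(char)))).
MGU = { T2 -> tree(float), C -> pair(char,tree(char)), T3 -> tree(char), R -> ref(pair(float,ref(pair(char,tree(char))))), B -> pair(float,ref(pair(char,tree(char)))), S2 -> pair(char,tree(char)), S1 -> ref(pair(char,tree(char))) }, so S2 -> pair(char,tree(char)).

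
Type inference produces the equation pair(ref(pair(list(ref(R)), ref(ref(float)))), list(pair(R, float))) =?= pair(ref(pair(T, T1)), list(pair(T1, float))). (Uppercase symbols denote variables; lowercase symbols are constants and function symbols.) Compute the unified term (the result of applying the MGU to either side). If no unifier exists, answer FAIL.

pair(ref(pair(list(ref(ref(ref(float)))), ref(ref(float)))), list(pair(ref(ref(float)), float)))

Decompose pair/2: ref(pair(list(ref(R)), ref(ref(float)))) =?= ref(pair(T, T1)),  list(pair(R, float)) =?= list(pair(T1, float)).
Decompose ref/1: pair(list(ref(R)), ref(ref(float))) =?= pair(T, T1).
Decompose pair/2: list(ref(R)) =?= T,  ref(ref(float)) =?= T1.
Bind T := list(ref(R)); no other remaining equation mentions T.
Bind T1 := ref(ref(float)); substituting into the remaining equation gives: list(pair(R, float)) =?= list(pair(ref(ref(float)), float)).
Decompose list/1: pair(R, float) =?= pair(ref(ref(float)), float).
Decompose pair/2: R =?= ref(ref(float)),  float =?= float.
Bind R := ref(ref(float)); no other remaining equation mentions R. Substituting into the earlier binding gives T := list(ref(ref(ref(float)))).
Delete trivial equation float =?= float.
Applying the MGU to either side gives pair(ref(pair(list(ref(ref(ref(float)))), ref(ref(float)))), list(pair(ref(ref(float)), float))).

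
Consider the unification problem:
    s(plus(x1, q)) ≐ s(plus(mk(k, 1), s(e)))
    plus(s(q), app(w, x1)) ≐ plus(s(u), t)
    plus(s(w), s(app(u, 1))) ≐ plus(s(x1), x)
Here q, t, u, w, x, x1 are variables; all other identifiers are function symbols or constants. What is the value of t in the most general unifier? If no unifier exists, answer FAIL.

Decompose s/1: plus(x1, q) ≐ plus(mk(k, 1), s(e)).
Decompose plus/2: x1 ≐ mk(k, 1),  q ≐ s(e).
Bind x1 := mk(k, 1); substituting into the 2 remaining equations that mention x1 gives: plus(s(q), app(w, mk(k, 1))) ≐ plus(s(u), t),  plus(s(w), s(app(u, 1))) ≐ plus(s(mk(k, 1)), x).
Bind q := s(e); substituting into the one remaining equation that mentions q gives: plus(s(s(e)), app(w, mk(k, 1))) ≐ plus(s(u), t).
Decompose plus/2: s(s(e)) ≐ s(u),  app(w, mk(k, 1)) ≐ t.
Decompose s/1: s(e) ≐ u.
Bind u := s(e); substituting into the one remaining equation that mentions u gives: plus(s(w), s(app(s(e), 1))) ≐ plus(s(mk(k, 1)), x).
Bind t := app(w, mk(k, 1)); no other remaining equation mentions t.
Decompose plus/2: s(w) ≐ s(mk(k, 1)),  s(app(s(e), 1)) ≐ x.
Decompose s/1: w ≐ mk(k, 1).
Bind w := mk(k, 1); no other remaining equation mentions w. Substituting into the earlier binding gives t := app(mk(k, 1), mk(k, 1)).
Bind x := s(app(s(e), 1)).
MGU = { x1 := mk(k, 1), q := s(e), u := s(e), t := app(mk(k, 1), mk(k, 1)), w := mk(k, 1), x := s(app(s(e), 1)) }, so t := app(mk(k, 1), mk(k, 1)).

app(mk(k, 1), mk(k, 1))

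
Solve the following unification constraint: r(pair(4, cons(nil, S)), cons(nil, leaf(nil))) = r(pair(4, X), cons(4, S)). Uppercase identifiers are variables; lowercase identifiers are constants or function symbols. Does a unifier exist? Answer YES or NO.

NO

Decompose r/2: pair(4, cons(nil, S)) = pair(4, X),  cons(nil, leaf(nil)) = cons(4, S).
Decompose pair/2: 4 = 4,  cons(nil, S) = X.
Delete trivial equation 4 = 4.
Bind X := cons(nil, S); no other remaining equation mentions X.
Decompose cons/2: nil = 4,  leaf(nil) = S.
Clash: constants nil and 4 differ; no unifier exists.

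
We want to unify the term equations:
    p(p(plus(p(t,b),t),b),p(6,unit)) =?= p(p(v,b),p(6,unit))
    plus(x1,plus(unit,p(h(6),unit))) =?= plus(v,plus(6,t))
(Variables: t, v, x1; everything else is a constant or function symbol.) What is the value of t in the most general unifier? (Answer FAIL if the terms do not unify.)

FAIL

Decompose p/2: p(plus(p(t,b),t),b) =?= p(v,b),  p(6,unit) =?= p(6,unit).
Decompose p/2: plus(p(t,b),t) =?= v,  b =?= b.
Bind v := plus(p(t,b),t); substituting into the one remaining equation that mentions v gives: plus(x1,plus(unit,p(h(6),unit))) =?= plus(plus(p(t,b),t),plus(6,t)).
Delete trivial equation b =?= b.
Delete trivial equation p(6,unit) =?= p(6,unit).
Decompose plus/2: x1 =?= plus(p(t,b),t),  plus(unit,p(h(6),unit)) =?= plus(6,t).
Bind x1 := plus(p(t,b),t); no other remaining equation mentions x1.
Decompose plus/2: unit =?= 6,  p(h(6),unit) =?= t.
Clash: constants unit and 6 differ; no unifier exists.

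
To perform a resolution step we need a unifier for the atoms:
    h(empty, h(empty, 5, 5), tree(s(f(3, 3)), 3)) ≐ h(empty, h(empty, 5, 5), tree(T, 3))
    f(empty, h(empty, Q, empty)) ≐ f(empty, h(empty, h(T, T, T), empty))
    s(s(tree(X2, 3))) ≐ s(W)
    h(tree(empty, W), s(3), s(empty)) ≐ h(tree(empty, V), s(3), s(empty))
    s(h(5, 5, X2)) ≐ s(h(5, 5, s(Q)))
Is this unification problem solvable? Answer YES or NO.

Decompose h/3: empty ≐ empty,  h(empty, 5, 5) ≐ h(empty, 5, 5),  tree(s(f(3, 3)), 3) ≐ tree(T, 3).
Delete trivial equation empty ≐ empty.
Delete trivial equation h(empty, 5, 5) ≐ h(empty, 5, 5).
Decompose tree/2: s(f(3, 3)) ≐ T,  3 ≐ 3.
Bind T := s(f(3, 3)); substituting into the one remaining equation that mentions T gives: f(empty, h(empty, Q, empty)) ≐ f(empty, h(empty, h(s(f(3, 3)), s(f(3, 3)), s(f(3, 3))), empty)).
Delete trivial equation 3 ≐ 3.
Decompose f/2: empty ≐ empty,  h(empty, Q, empty) ≐ h(empty, h(s(f(3, 3)), s(f(3, 3)), s(f(3, 3))), empty).
Delete trivial equation empty ≐ empty.
Decompose h/3: empty ≐ empty,  Q ≐ h(s(f(3, 3)), s(f(3, 3)), s(f(3, 3))),  empty ≐ empty.
Delete trivial equation empty ≐ empty.
Bind Q := h(s(f(3, 3)), s(f(3, 3)), s(f(3, 3))); substituting into the one remaining equation that mentions Q gives: s(h(5, 5, X2)) ≐ s(h(5, 5, s(h(s(f(3, 3)), s(f(3, 3)), s(f(3, 3)))))).
Delete trivial equation empty ≐ empty.
Decompose s/1: s(tree(X2, 3)) ≐ W.
Bind W := s(tree(X2, 3)); substituting into the one remaining equation that mentions W gives: h(tree(empty, s(tree(X2, 3))), s(3), s(empty)) ≐ h(tree(empty, V), s(3), s(empty)).
Decompose h/3: tree(empty, s(tree(X2, 3))) ≐ tree(empty, V),  s(3) ≐ s(3),  s(empty) ≐ s(empty).
Decompose tree/2: empty ≐ empty,  s(tree(X2, 3)) ≐ V.
Delete trivial equation empty ≐ empty.
Bind V := s(tree(X2, 3)); no other remaining equation mentions V.
Delete trivial equation s(3) ≐ s(3).
Delete trivial equation s(empty) ≐ s(empty).
Decompose s/1: h(5, 5, X2) ≐ h(5, 5, s(h(s(f(3, 3)), s(f(3, 3)), s(f(3, 3))))).
Decompose h/3: 5 ≐ 5,  5 ≐ 5,  X2 ≐ s(h(s(f(3, 3)), s(f(3, 3)), s(f(3, 3)))).
Delete trivial equation 5 ≐ 5.
Delete trivial equation 5 ≐ 5.
Bind X2 := s(h(s(f(3, 3)), s(f(3, 3)), s(f(3, 3)))). Substituting into the earlier bindings gives W := s(tree(s(h(s(f(3, 3)), s(f(3, 3)), s(f(3, 3)))), 3)), V := s(tree(s(h(s(f(3, 3)), s(f(3, 3)), s(f(3, 3)))), 3)).
No equations remain and no clash or occurs-check failure arose, so a unifier exists.

YES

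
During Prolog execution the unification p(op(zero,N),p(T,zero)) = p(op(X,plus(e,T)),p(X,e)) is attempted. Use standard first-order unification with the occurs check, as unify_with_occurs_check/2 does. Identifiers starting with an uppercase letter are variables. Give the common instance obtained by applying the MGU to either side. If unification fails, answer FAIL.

Decompose p/2: op(zero,N) = op(X,plus(e,T)),  p(T,zero) = p(X,e).
Decompose op/2: zero = X,  N = plus(e,T).
Bind X := zero; substituting into the one remaining equation that mentions X gives: p(T,zero) = p(zero,e).
Bind N := plus(e,T); no other remaining equation mentions N.
Decompose p/2: T = zero,  zero = e.
Bind T := zero; no other remaining equation mentions T. Substituting into the earlier binding gives N := plus(e,zero).
Clash: constants zero and e differ; no unifier exists.

FAIL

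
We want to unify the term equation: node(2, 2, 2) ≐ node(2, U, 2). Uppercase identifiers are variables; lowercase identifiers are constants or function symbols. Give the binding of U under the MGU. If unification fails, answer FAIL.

Decompose node/3: 2 ≐ 2,  2 ≐ U,  2 ≐ 2.
Delete trivial equation 2 ≐ 2.
Bind U := 2; no other remaining equation mentions U.
Delete trivial equation 2 ≐ 2.
MGU = { U ↦ 2 }, so U ↦ 2.

2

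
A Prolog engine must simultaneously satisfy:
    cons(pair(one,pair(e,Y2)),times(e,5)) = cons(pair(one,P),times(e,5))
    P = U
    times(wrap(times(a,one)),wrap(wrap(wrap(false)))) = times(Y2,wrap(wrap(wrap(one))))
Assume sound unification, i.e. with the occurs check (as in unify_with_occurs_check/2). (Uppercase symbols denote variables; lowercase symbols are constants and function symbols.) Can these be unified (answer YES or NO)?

Decompose cons/2: pair(one,pair(e,Y2)) = pair(one,P),  times(e,5) = times(e,5).
Decompose pair/2: one = one,  pair(e,Y2) = P.
Delete trivial equation one = one.
Bind P := pair(e,Y2); substituting into the one remaining equation that mentions P gives: pair(e,Y2) = U.
Delete trivial equation times(e,5) = times(e,5).
Bind U := pair(e,Y2); no other remaining equation mentions U.
Decompose times/2: wrap(times(a,one)) = Y2,  wrap(wrap(wrap(false))) = wrap(wrap(wrap(one))).
Bind Y2 := wrap(times(a,one)); no other remaining equation mentions Y2. Substituting into the earlier bindings gives P := pair(e,wrap(times(a,one))), U := pair(e,wrap(times(a,one))).
Decompose wrap/1: wrap(wrap(false)) = wrap(wrap(one)).
Decompose wrap/1: wrap(false) = wrap(one).
Decompose wrap/1: false = one.
Clash: constants false and one differ; no unifier exists.

NO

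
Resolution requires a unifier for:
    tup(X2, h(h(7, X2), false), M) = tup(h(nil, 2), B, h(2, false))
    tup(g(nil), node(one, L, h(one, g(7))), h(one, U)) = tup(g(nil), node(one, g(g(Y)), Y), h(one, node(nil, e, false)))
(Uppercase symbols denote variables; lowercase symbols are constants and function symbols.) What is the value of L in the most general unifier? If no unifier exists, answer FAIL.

g(g(h(one, g(7))))

Decompose tup/3: X2 = h(nil, 2),  h(h(7, X2), false) = B,  M = h(2, false).
Bind X2 := h(nil, 2); substituting into the one remaining equation that mentions X2 gives: h(h(7, h(nil, 2)), false) = B.
Bind B := h(h(7, h(nil, 2)), false); no other remaining equation mentions B.
Bind M := h(2, false); no other remaining equation mentions M.
Decompose tup/3: g(nil) = g(nil),  node(one, L, h(one, g(7))) = node(one, g(g(Y)), Y),  h(one, U) = h(one, node(nil, e, false)).
Delete trivial equation g(nil) = g(nil).
Decompose node/3: one = one,  L = g(g(Y)),  h(one, g(7)) = Y.
Delete trivial equation one = one.
Bind L := g(g(Y)); no other remaining equation mentions L.
Bind Y := h(one, g(7)); no other remaining equation mentions Y. Substituting into the earlier binding gives L := g(g(h(one, g(7)))).
Decompose h/2: one = one,  U = node(nil, e, false).
Delete trivial equation one = one.
Bind U := node(nil, e, false).
MGU = { X2 -> h(nil, 2), B -> h(h(7, h(nil, 2)), false), M -> h(2, false), L -> g(g(h(one, g(7)))), Y -> h(one, g(7)), U -> node(nil, e, false) }, so L -> g(g(h(one, g(7)))).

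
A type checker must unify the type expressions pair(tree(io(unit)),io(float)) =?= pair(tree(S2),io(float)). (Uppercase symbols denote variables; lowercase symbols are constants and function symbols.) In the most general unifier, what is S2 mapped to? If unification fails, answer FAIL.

Decompose pair/2: tree(io(unit)) =?= tree(S2),  io(float) =?= io(float).
Decompose tree/1: io(unit) =?= S2.
Bind S2 := io(unit); no other remaining equation mentions S2.
Delete trivial equation io(float) =?= io(float).
MGU = { S2 -> io(unit) }, so S2 -> io(unit).

io(unit)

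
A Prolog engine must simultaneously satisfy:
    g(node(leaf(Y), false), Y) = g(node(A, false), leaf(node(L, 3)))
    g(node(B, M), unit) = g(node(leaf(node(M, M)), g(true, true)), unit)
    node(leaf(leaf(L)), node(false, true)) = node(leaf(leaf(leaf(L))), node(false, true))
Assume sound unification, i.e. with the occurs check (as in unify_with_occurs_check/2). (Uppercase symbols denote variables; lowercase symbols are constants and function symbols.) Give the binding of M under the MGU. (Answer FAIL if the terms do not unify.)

FAIL

Decompose g/2: node(leaf(Y), false) = node(A, false),  Y = leaf(node(L, 3)).
Decompose node/2: leaf(Y) = A,  false = false.
Bind A := leaf(Y); no other remaining equation mentions A.
Delete trivial equation false = false.
Bind Y := leaf(node(L, 3)); no other remaining equation mentions Y. Substituting into the earlier binding gives A := leaf(leaf(node(L, 3))).
Decompose g/2: node(B, M) = node(leaf(node(M, M)), g(true, true)),  unit = unit.
Decompose node/2: B = leaf(node(M, M)),  M = g(true, true).
Bind B := leaf(node(M, M)); no other remaining equation mentions B.
Bind M := g(true, true); no other remaining equation mentions M. Substituting into the earlier binding gives B := leaf(node(g(true, true), g(true, true))).
Delete trivial equation unit = unit.
Decompose node/2: leaf(leaf(L)) = leaf(leaf(leaf(L))),  node(false, true) = node(false, true).
Decompose leaf/1: leaf(L) = leaf(leaf(L)).
Decompose leaf/1: L = leaf(L).
Occurs check fails: L occurs in leaf(L); the equation L = leaf(L) has no finite solution.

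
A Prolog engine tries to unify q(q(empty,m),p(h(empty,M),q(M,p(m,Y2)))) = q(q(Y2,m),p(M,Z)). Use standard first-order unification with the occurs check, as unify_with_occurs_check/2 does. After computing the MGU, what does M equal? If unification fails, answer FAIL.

Decompose q/2: q(empty,m) = q(Y2,m),  p(h(empty,M),q(M,p(m,Y2))) = p(M,Z).
Decompose q/2: empty = Y2,  m = m.
Bind Y2 := empty; substituting into the one remaining equation that mentions Y2 gives: p(h(empty,M),q(M,p(m,empty))) = p(M,Z).
Delete trivial equation m = m.
Decompose p/2: h(empty,M) = M,  q(M,p(m,empty)) = Z.
Occurs check fails: M occurs in h(empty,M); the equation M = h(empty,M) has no finite solution.

FAIL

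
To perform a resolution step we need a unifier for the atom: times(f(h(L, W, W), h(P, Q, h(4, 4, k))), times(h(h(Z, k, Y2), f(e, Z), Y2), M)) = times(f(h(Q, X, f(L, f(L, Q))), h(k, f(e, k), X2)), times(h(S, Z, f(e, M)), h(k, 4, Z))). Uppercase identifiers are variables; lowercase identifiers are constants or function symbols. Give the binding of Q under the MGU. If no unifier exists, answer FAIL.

Decompose times/2: f(h(L, W, W), h(P, Q, h(4, 4, k))) = f(h(Q, X, f(L, f(L, Q))), h(k, f(e, k), X2)),  times(h(h(Z, k, Y2), f(e, Z), Y2), M) = times(h(S, Z, f(e, M)), h(k, 4, Z)).
Decompose f/2: h(L, W, W) = h(Q, X, f(L, f(L, Q))),  h(P, Q, h(4, 4, k)) = h(k, f(e, k), X2).
Decompose h/3: L = Q,  W = X,  W = f(L, f(L, Q)).
Bind L := Q; substituting into the one remaining equation that mentions L gives: W = f(Q, f(Q, Q)).
Bind W := X; substituting into the one remaining equation that mentions W gives: X = f(Q, f(Q, Q)).
Bind X := f(Q, f(Q, Q)); no other remaining equation mentions X. Substituting into the earlier binding gives W := f(Q, f(Q, Q)).
Decompose h/3: P = k,  Q = f(e, k),  h(4, 4, k) = X2.
Bind P := k; no other remaining equation mentions P.
Bind Q := f(e, k); no other remaining equation mentions Q. Substituting into the earlier bindings gives L := f(e, k), W := f(f(e, k), f(f(e, k), f(e, k))), X := f(f(e, k), f(f(e, k), f(e, k))).
Bind X2 := h(4, 4, k); no other remaining equation mentions X2.
Decompose times/2: h(h(Z, k, Y2), f(e, Z), Y2) = h(S, Z, f(e, M)),  M = h(k, 4, Z).
Decompose h/3: h(Z, k, Y2) = S,  f(e, Z) = Z,  Y2 = f(e, M).
Bind S := h(Z, k, Y2); no other remaining equation mentions S.
Occurs check fails: Z occurs in f(e, Z); the equation Z = f(e, Z) has no finite solution.

FAIL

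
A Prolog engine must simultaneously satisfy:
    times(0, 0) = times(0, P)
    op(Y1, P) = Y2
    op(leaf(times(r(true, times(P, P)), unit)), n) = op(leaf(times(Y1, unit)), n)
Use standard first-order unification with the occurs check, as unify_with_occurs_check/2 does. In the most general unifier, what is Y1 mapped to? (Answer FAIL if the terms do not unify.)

Decompose times/2: 0 = 0,  0 = P.
Delete trivial equation 0 = 0.
Bind P := 0; substituting into the remaining equations gives: op(Y1, 0) = Y2,  op(leaf(times(r(true, times(0, 0)), unit)), n) = op(leaf(times(Y1, unit)), n).
Bind Y2 := op(Y1, 0); no other remaining equation mentions Y2.
Decompose op/2: leaf(times(r(true, times(0, 0)), unit)) = leaf(times(Y1, unit)),  n = n.
Decompose leaf/1: times(r(true, times(0, 0)), unit) = times(Y1, unit).
Decompose times/2: r(true, times(0, 0)) = Y1,  unit = unit.
Bind Y1 := r(true, times(0, 0)); no other remaining equation mentions Y1. Substituting into the earlier binding gives Y2 := op(r(true, times(0, 0)), 0).
Delete trivial equation unit = unit.
Delete trivial equation n = n.
MGU = { P = 0, Y2 = op(r(true, times(0, 0)), 0), Y1 = r(true, times(0, 0)) }, so Y1 = r(true, times(0, 0)).

r(true, times(0, 0))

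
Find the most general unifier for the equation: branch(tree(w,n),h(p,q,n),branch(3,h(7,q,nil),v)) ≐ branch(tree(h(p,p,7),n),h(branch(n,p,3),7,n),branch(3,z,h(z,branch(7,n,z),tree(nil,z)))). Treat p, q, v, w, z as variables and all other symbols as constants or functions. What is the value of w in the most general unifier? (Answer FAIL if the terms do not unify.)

Decompose branch/3: tree(w,n) ≐ tree(h(p,p,7),n),  h(p,q,n) ≐ h(branch(n,p,3),7,n),  branch(3,h(7,q,nil),v) ≐ branch(3,z,h(z,branch(7,n,z),tree(nil,z))).
Decompose tree/2: w ≐ h(p,p,7),  n ≐ n.
Bind w := h(p,p,7); no other remaining equation mentions w.
Delete trivial equation n ≐ n.
Decompose h/3: p ≐ branch(n,p,3),  q ≐ 7,  n ≐ n.
Occurs check fails: p occurs in branch(n,p,3); the equation p ≐ branch(n,p,3) has no finite solution.

FAIL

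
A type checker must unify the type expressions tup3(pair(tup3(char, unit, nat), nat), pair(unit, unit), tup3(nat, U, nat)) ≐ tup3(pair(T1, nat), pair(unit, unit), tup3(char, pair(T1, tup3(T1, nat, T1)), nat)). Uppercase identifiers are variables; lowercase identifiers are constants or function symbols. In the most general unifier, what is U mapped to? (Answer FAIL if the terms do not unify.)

FAIL

Decompose tup3/3: pair(tup3(char, unit, nat), nat) ≐ pair(T1, nat),  pair(unit, unit) ≐ pair(unit, unit),  tup3(nat, U, nat) ≐ tup3(char, pair(T1, tup3(T1, nat, T1)), nat).
Decompose pair/2: tup3(char, unit, nat) ≐ T1,  nat ≐ nat.
Bind T1 := tup3(char, unit, nat); substituting into the one remaining equation that mentions T1 gives: tup3(nat, U, nat) ≐ tup3(char, pair(tup3(char, unit, nat), tup3(tup3(char, unit, nat), nat, tup3(char, unit, nat))), nat).
Delete trivial equation nat ≐ nat.
Delete trivial equation pair(unit, unit) ≐ pair(unit, unit).
Decompose tup3/3: nat ≐ char,  U ≐ pair(tup3(char, unit, nat), tup3(tup3(char, unit, nat), nat, tup3(char, unit, nat))),  nat ≐ nat.
Clash: constants nat and char differ; no unifier exists.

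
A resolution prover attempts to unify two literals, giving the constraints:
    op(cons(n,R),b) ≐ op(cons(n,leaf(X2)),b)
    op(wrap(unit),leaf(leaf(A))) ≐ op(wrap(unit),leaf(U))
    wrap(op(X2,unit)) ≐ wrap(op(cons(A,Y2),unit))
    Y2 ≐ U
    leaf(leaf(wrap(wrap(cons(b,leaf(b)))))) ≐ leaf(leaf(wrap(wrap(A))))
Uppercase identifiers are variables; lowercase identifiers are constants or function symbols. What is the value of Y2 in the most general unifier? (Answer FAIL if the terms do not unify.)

Decompose op/2: cons(n,R) ≐ cons(n,leaf(X2)),  b ≐ b.
Decompose cons/2: n ≐ n,  R ≐ leaf(X2).
Delete trivial equation n ≐ n.
Bind R := leaf(X2); no other remaining equation mentions R.
Delete trivial equation b ≐ b.
Decompose op/2: wrap(unit) ≐ wrap(unit),  leaf(leaf(A)) ≐ leaf(U).
Delete trivial equation wrap(unit) ≐ wrap(unit).
Decompose leaf/1: leaf(A) ≐ U.
Bind U := leaf(A); substituting into the one remaining equation that mentions U gives: Y2 ≐ leaf(A).
Decompose wrap/1: op(X2,unit) ≐ op(cons(A,Y2),unit).
Decompose op/2: X2 ≐ cons(A,Y2),  unit ≐ unit.
Bind X2 := cons(A,Y2); no other remaining equation mentions X2. Substituting into the earlier binding gives R := leaf(cons(A,Y2)).
Delete trivial equation unit ≐ unit.
Bind Y2 := leaf(A); no other remaining equation mentions Y2. Substituting into the earlier bindings gives R := leaf(cons(A,leaf(A))), X2 := cons(A,leaf(A)).
Decompose leaf/1: leaf(wrap(wrap(cons(b,leaf(b))))) ≐ leaf(wrap(wrap(A))).
Decompose leaf/1: wrap(wrap(cons(b,leaf(b)))) ≐ wrap(wrap(A)).
Decompose wrap/1: wrap(cons(b,leaf(b))) ≐ wrap(A).
Decompose wrap/1: cons(b,leaf(b)) ≐ A.
Bind A := cons(b,leaf(b)). Substituting into the earlier bindings gives R := leaf(cons(cons(b,leaf(b)),leaf(cons(b,leaf(b))))), U := leaf(cons(b,leaf(b))), X2 := cons(cons(b,leaf(b)),leaf(cons(b,leaf(b)))), Y2 := leaf(cons(b,leaf(b))).
MGU = { R ↦ leaf(cons(cons(b,leaf(b)),leaf(cons(b,leaf(b))))), U ↦ leaf(cons(b,leaf(b))), X2 ↦ cons(cons(b,leaf(b)),leaf(cons(b,leaf(b)))), Y2 ↦ leaf(cons(b,leaf(b))), A ↦ cons(b,leaf(b)) }, so Y2 ↦ leaf(cons(b,leaf(b))).

leaf(cons(b,leaf(b)))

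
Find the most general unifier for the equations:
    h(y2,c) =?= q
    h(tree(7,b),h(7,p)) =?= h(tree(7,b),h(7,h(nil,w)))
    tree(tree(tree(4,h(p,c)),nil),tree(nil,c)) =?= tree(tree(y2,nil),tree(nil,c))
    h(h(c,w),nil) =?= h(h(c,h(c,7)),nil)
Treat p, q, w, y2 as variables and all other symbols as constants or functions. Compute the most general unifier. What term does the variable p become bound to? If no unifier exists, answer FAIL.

h(nil,h(c,7))

Bind q := h(y2,c); no other remaining equation mentions q.
Decompose h/2: tree(7,b) =?= tree(7,b),  h(7,p) =?= h(7,h(nil,w)).
Delete trivial equation tree(7,b) =?= tree(7,b).
Decompose h/2: 7 =?= 7,  p =?= h(nil,w).
Delete trivial equation 7 =?= 7.
Bind p := h(nil,w); substituting into the one remaining equation that mentions p gives: tree(tree(tree(4,h(h(nil,w),c)),nil),tree(nil,c)) =?= tree(tree(y2,nil),tree(nil,c)).
Decompose tree/2: tree(tree(4,h(h(nil,w),c)),nil) =?= tree(y2,nil),  tree(nil,c) =?= tree(nil,c).
Decompose tree/2: tree(4,h(h(nil,w),c)) =?= y2,  nil =?= nil.
Bind y2 := tree(4,h(h(nil,w),c)); no other remaining equation mentions y2. Substituting into the earlier binding gives q := h(tree(4,h(h(nil,w),c)),c).
Delete trivial equation nil =?= nil.
Delete trivial equation tree(nil,c) =?= tree(nil,c).
Decompose h/2: h(c,w) =?= h(c,h(c,7)),  nil =?= nil.
Decompose h/2: c =?= c,  w =?= h(c,7).
Delete trivial equation c =?= c.
Bind w := h(c,7); no other remaining equation mentions w. Substituting into the earlier bindings gives q := h(tree(4,h(h(nil,h(c,7)),c)),c), p := h(nil,h(c,7)), y2 := tree(4,h(h(nil,h(c,7)),c)).
Delete trivial equation nil =?= nil.
MGU = { q := h(tree(4,h(h(nil,h(c,7)),c)),c), p := h(nil,h(c,7)), y2 := tree(4,h(h(nil,h(c,7)),c)), w := h(c,7) }, so p := h(nil,h(c,7)).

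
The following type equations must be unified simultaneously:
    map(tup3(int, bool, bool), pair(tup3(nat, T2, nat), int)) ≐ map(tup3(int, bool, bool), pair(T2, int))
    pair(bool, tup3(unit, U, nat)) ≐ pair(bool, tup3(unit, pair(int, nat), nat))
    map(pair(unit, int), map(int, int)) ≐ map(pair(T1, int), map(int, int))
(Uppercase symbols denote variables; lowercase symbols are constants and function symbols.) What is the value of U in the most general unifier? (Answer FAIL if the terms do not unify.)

FAIL

Decompose map/2: tup3(int, bool, bool) ≐ tup3(int, bool, bool),  pair(tup3(nat, T2, nat), int) ≐ pair(T2, int).
Delete trivial equation tup3(int, bool, bool) ≐ tup3(int, bool, bool).
Decompose pair/2: tup3(nat, T2, nat) ≐ T2,  int ≐ int.
Occurs check fails: T2 occurs in tup3(nat, T2, nat); the equation T2 ≐ tup3(nat, T2, nat) has no finite solution.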